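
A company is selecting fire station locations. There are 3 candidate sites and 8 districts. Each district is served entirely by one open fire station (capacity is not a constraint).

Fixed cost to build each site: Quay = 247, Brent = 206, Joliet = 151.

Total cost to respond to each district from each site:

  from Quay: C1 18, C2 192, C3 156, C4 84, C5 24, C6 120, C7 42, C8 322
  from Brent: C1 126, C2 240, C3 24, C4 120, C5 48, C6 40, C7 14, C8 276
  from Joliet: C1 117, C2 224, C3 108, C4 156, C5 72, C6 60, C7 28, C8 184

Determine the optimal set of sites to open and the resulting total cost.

For any fixed open set, each district goes to its cheapest open site; total = fixed + service.
{Brent}: C1→Brent 126, C2→Brent 240, C3→Brent 24, C4→Brent 120, C5→Brent 48, C6→Brent 40, C7→Brent 14, C8→Brent 276. Service 888; fixed 206; total 1094.
{Quay, Joliet}: C1→Quay 18, C2→Quay 192, C3→Joliet 108, C4→Quay 84, C5→Quay 24, C6→Joliet 60, C7→Joliet 28, C8→Joliet 184. Service 698; fixed 398; total 1096.
{Joliet}: service 949 + fixed 151 = 1100
{Quay, Brent, Joliet}: C1→Quay 18, C2→Quay 192, C3→Brent 24, C4→Quay 84, C5→Quay 24, C6→Brent 40, C7→Brent 14, C8→Joliet 184. Service 580; fixed 604; total 1184.
No other subset beats 1094.

Open Brent only; minimum total cost 1094.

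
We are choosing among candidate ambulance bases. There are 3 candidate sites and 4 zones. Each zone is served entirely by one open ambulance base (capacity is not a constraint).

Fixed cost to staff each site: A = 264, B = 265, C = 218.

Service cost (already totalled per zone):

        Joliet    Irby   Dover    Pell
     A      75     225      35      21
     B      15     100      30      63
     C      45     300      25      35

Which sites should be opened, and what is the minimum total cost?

For any fixed open set, each zone goes to its cheapest open site; total = fixed + service.
{B}: Joliet→B 15, Irby→B 100, Dover→B 30, Pell→B 63. Service 208; fixed 265; total 473.
{A}: service 356 + fixed 264 = 620
{C}: service 405 + fixed 218 = 623
{A, B, C}: Joliet→B 15, Irby→B 100, Dover→C 25, Pell→A 21. Service 161; fixed 747; total 908.
No other subset beats 473.

Open B only; minimum total cost 473.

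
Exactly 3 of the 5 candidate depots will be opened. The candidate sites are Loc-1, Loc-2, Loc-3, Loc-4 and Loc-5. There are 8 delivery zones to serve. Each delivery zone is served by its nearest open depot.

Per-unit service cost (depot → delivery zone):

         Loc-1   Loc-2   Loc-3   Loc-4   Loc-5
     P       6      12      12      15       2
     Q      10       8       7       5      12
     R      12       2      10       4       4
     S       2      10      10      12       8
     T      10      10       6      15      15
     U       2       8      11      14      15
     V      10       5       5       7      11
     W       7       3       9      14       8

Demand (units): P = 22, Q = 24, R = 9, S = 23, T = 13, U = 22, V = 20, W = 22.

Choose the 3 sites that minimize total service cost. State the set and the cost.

Choose Loc-1, Loc-2 and Loc-5; total service cost 640.

With exactly 3 open, each delivery zone uses its cheapest among the chosen.
{Loc-1, Loc-2, Loc-5}: P→Loc-5 2·22=44, Q→Loc-2 8·24=192, R→Loc-2 2·9=18, S→Loc-1 2·23=46, T→Loc-1 10·13=130, U→Loc-1 2·22=44, V→Loc-2 5·20=100, W→Loc-2 3·22=66. Service cost 640.
{Loc-1, Loc-2, Loc-3}: service cost 652
{Loc-1, Loc-2, Loc-4}: service cost 656
Among all 10 size-3 choices, {Loc-1, Loc-2, Loc-5} is lowest.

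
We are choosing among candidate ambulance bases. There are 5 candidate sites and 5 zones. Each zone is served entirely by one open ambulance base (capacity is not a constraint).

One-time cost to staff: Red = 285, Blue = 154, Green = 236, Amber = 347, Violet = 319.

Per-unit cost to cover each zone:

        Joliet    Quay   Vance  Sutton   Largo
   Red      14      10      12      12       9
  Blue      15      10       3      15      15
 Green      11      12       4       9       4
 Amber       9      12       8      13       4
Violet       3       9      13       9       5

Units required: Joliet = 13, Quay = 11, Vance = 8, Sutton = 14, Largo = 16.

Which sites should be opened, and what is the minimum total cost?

For any fixed open set, each zone goes to its cheapest open site; total = fixed + service.
{Green}: Joliet→Green 11·13=143, Quay→Green 12·11=132, Vance→Green 4·8=32, Sutton→Green 9·14=126, Largo→Green 4·16=64. Service 497; fixed 236; total 733.
{Violet}: Joliet→Violet 3·13=39, Quay→Violet 9·11=99, Vance→Violet 13·8=104, Sutton→Violet 9·14=126, Largo→Violet 5·16=80. Service 448; fixed 319; total 767.
{Blue, Violet}: service 368 + fixed 473 = 841
{Red, Blue, Green, Amber, Violet}: service 352 + fixed 1341 = 1693
No other subset beats 733.

Open Green only; minimum total cost 733.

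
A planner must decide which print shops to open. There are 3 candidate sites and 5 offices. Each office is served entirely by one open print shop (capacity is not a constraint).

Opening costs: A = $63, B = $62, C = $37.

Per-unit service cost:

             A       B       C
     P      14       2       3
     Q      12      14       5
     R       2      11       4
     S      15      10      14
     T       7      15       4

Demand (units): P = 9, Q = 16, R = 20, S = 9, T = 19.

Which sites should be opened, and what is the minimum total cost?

Open C only; minimum total cost 426.

For any fixed open set, each office goes to its cheapest open site; total = fixed + service.
{C}: P→C 3·9=27, Q→C 5·16=80, R→C 4·20=80, S→C 14·9=126, T→C 4·19=76. Service 389; fixed 37; total 426.
{B, C}: P→B 2·9=18, Q→C 5·16=80, R→C 4·20=80, S→B 10·9=90, T→C 4·19=76. Service 344; fixed 99; total 443.
{A, C}: P→C 3·9=27, Q→C 5·16=80, R→A 2·20=40, S→C 14·9=126, T→C 4·19=76. Service 349; fixed 100; total 449.
{A, B, C}: service 304 + fixed 162 = 466
No other subset beats 426.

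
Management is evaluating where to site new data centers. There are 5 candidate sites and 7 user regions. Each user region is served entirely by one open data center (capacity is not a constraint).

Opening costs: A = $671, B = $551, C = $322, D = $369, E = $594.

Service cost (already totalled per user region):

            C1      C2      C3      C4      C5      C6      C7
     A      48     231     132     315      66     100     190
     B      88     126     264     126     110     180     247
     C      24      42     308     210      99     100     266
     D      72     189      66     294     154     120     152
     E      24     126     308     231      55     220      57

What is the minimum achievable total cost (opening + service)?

Minimum total cost: 1371

For any fixed open set, each user region goes to its cheapest open site; total = fixed + service.
{C}: C1→C 24, C2→C 42, C3→C 308, C4→C 210, C5→C 99, C6→C 100, C7→C 266. Service 1049; fixed 322; total 1371.
{C, D}: C1→C 24, C2→C 42, C3→D 66, C4→C 210, C5→C 99, C6→C 100, C7→D 152. Service 693; fixed 691; total 1384.
{D}: service 1047 + fixed 369 = 1416
{A, B, C, D, E}: C1→C 24, C2→C 42, C3→D 66, C4→B 126, C5→E 55, C6→A 100, C7→E 57. Service 470; fixed 2507; total 2977.
No other subset beats 1371.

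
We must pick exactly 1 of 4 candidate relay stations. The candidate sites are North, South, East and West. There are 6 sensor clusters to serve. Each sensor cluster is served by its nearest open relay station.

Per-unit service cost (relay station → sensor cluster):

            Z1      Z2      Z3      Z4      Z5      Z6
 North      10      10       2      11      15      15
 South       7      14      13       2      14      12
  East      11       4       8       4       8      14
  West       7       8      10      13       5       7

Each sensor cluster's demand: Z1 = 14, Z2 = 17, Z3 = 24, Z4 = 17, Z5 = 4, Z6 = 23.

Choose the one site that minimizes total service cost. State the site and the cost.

With exactly 1 open, each sensor cluster uses its cheapest among the chosen.
{East}: Z1→East 11·14=154, Z2→East 4·17=68, Z3→East 8·24=192, Z4→East 4·17=68, Z5→East 8·4=32, Z6→East 14·23=322. Service cost 836.
{West}: service cost 876
{North}: service cost 950
Among all 4 size-1 choices, {East} is lowest.

Choose East only; total service cost 836.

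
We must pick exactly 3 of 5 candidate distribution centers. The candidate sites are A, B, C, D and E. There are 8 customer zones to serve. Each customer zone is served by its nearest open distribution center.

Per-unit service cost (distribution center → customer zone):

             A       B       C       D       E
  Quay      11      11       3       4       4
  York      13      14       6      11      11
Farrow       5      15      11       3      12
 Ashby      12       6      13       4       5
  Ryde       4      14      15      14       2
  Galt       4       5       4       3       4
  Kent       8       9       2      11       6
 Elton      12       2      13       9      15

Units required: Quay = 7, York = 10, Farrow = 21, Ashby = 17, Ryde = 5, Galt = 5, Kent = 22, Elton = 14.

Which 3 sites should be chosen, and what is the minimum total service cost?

With exactly 3 open, each customer zone uses its cheapest among the chosen.
{B, C, D}: Quay→C 3·7=21, York→C 6·10=60, Farrow→D 3·21=63, Ashby→D 4·17=68, Ryde→B 14·5=70, Galt→D 3·5=15, Kent→C 2·22=44, Elton→B 2·14=28. Service cost 369.
{A, B, C}: service cost 400
{C, D, E}: service cost 407
Among all 10 size-3 choices, {B, C, D} is lowest.

Choose B, C and D; total service cost 369.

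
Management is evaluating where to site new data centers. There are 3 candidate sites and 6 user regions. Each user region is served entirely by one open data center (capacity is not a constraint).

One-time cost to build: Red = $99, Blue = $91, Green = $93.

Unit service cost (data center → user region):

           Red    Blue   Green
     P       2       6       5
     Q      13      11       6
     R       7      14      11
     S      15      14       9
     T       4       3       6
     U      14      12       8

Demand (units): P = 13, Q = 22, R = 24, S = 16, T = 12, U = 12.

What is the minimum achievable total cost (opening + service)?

Minimum total cost: 806

For any fixed open set, each user region goes to its cheapest open site; total = fixed + service.
{Red, Green}: P→Red 2·13=26, Q→Green 6·22=132, R→Red 7·24=168, S→Green 9·16=144, T→Red 4·12=48, U→Green 8·12=96. Service 614; fixed 192; total 806.
{Green}: service 773 + fixed 93 = 866
{Red, Blue, Green}: service 602 + fixed 283 = 885
{Blue}: P→Blue 6·13=78, Q→Blue 11·22=242, R→Blue 14·24=336, S→Blue 14·16=224, T→Blue 3·12=36, U→Blue 12·12=144. Service 1060; fixed 91; total 1151.
No other subset beats 806.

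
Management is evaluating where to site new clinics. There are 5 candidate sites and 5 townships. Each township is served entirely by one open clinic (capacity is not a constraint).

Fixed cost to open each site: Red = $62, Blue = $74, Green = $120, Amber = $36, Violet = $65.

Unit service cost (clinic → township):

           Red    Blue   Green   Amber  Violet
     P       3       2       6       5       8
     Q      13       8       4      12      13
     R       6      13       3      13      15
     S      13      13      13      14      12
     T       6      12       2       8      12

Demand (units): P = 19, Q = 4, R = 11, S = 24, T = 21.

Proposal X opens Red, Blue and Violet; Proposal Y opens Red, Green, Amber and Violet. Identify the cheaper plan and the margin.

Proposal X: {Red, Blue, Violet}: P→Blue 2·19=38, Q→Blue 8·4=32, R→Red 6·11=66, S→Violet 12·24=288, T→Red 6·21=126. Service 550; fixed 201; total 751.
Proposal Y: {Red, Green, Amber, Violet}: P→Red 3·19=57, Q→Green 4·4=16, R→Green 3·11=33, S→Violet 12·24=288, T→Green 2·21=42. Service 436; fixed 283; total 719.
Difference: |751 − 719| = 32.

Proposal Y is cheaper by 32.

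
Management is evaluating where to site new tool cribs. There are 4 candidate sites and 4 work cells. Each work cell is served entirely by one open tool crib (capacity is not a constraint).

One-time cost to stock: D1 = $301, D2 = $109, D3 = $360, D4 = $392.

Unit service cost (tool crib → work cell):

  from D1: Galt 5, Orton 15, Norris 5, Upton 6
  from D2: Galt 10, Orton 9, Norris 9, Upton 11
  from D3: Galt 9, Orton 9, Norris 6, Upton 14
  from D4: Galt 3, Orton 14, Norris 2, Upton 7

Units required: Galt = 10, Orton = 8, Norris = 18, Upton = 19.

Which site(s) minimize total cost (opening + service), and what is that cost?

For any fixed open set, each work cell goes to its cheapest open site; total = fixed + service.
{D2}: Galt→D2 10·10=100, Orton→D2 9·8=72, Norris→D2 9·18=162, Upton→D2 11·19=209. Service 543; fixed 109; total 652.
{D1}: service 374 + fixed 301 = 675
{D4}: service 311 + fixed 392 = 703
{D1, D2, D3, D4}: service 252 + fixed 1162 = 1414
(All 15 nonempty subsets were checked; D2 only is lowest.)

Open D2 only; minimum total cost 652.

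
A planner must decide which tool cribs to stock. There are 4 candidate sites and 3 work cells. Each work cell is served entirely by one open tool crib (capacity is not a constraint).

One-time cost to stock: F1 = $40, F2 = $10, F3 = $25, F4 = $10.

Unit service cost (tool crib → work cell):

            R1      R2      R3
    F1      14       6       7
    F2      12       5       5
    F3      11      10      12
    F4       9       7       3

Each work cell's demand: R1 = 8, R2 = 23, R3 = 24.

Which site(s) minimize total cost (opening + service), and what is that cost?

Open F2 and F4; minimum total cost 279.

For any fixed open set, each work cell goes to its cheapest open site; total = fixed + service.
{F2, F4}: R1→F4 9·8=72, R2→F2 5·23=115, R3→F4 3·24=72. Service 259; fixed 20; total 279.
{F2, F3, F4}: service 259 + fixed 45 = 304
{F4}: R1→F4 9·8=72, R2→F4 7·23=161, R3→F4 3·24=72. Service 305; fixed 10; total 315.
{F1, F2, F3, F4}: R1→F4 9·8=72, R2→F2 5·23=115, R3→F4 3·24=72. Service 259; fixed 85; total 344.
No other subset beats 279.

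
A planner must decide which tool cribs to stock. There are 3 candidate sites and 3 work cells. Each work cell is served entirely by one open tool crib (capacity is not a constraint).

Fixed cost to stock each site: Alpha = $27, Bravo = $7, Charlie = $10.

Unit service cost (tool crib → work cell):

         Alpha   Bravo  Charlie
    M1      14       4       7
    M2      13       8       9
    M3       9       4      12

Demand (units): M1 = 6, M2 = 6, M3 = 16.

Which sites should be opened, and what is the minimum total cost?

Open Bravo only; minimum total cost 143.

For any fixed open set, each work cell goes to its cheapest open site; total = fixed + service.
{Bravo}: M1→Bravo 4·6=24, M2→Bravo 8·6=48, M3→Bravo 4·16=64. Service 136; fixed 7; total 143.
{Bravo, Charlie}: M1→Bravo 4·6=24, M2→Bravo 8·6=48, M3→Bravo 4·16=64. Service 136; fixed 17; total 153.
{Alpha, Bravo}: service 136 + fixed 34 = 170
{Alpha, Bravo, Charlie}: service 136 + fixed 44 = 180
(All 7 nonempty subsets were checked; Bravo only is lowest.)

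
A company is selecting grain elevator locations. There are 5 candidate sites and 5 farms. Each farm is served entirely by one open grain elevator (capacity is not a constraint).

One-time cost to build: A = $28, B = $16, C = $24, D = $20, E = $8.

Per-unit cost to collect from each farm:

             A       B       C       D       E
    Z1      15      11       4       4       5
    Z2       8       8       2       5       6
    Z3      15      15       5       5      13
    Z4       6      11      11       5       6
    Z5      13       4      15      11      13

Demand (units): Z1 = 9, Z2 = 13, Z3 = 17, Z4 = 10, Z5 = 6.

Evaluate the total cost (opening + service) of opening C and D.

Total cost: 307

Each farm is assigned to its cheapest site among the open ones.
{C, D}: Z1→C 4·9=36, Z2→C 2·13=26, Z3→C 5·17=85, Z4→D 5·10=50, Z5→D 11·6=66. Service 263; fixed 44; total 307.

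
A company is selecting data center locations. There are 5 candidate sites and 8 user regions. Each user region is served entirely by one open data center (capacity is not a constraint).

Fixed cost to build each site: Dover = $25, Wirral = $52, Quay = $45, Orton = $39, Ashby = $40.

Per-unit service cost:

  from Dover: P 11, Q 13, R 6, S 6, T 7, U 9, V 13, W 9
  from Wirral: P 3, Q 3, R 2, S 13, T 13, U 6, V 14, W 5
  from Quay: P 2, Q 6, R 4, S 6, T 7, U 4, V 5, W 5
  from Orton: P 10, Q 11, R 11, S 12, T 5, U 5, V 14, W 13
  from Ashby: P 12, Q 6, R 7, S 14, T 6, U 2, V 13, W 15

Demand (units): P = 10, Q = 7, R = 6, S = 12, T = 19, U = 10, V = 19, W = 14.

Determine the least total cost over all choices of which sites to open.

Minimum total cost: 541

For any fixed open set, each user region goes to its cheapest open site; total = fixed + service.
{Quay}: P→Quay 2·10=20, Q→Quay 6·7=42, R→Quay 4·6=24, S→Quay 6·12=72, T→Quay 7·19=133, U→Quay 4·10=40, V→Quay 5·19=95, W→Quay 5·14=70. Service 496; fixed 45; total 541.
{Quay, Orton}: P→Quay 2·10=20, Q→Quay 6·7=42, R→Quay 4·6=24, S→Quay 6·12=72, T→Orton 5·19=95, U→Quay 4·10=40, V→Quay 5·19=95, W→Quay 5·14=70. Service 458; fixed 84; total 542.
{Quay, Ashby}: P→Quay 2·10=20, Q→Quay 6·7=42, R→Quay 4·6=24, S→Quay 6·12=72, T→Ashby 6·19=114, U→Ashby 2·10=20, V→Quay 5·19=95, W→Quay 5·14=70. Service 457; fixed 85; total 542.
{Dover, Wirral, Quay, Orton, Ashby}: service 405 + fixed 201 = 606
No other subset beats 541.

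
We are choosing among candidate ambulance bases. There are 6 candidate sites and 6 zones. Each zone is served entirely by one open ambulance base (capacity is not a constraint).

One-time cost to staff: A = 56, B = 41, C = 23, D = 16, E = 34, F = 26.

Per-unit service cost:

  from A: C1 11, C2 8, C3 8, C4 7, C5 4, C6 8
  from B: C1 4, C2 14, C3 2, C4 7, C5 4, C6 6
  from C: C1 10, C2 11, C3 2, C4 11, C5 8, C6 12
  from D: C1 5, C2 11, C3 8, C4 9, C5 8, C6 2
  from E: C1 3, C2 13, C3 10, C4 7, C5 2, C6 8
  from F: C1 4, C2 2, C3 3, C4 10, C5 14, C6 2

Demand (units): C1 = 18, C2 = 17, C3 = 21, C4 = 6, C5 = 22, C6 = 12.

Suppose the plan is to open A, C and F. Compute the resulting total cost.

Total cost: 407

Each zone is assigned to its cheapest site among the open ones.
{A, C, F}: C1→F 4·18=72, C2→F 2·17=34, C3→C 2·21=42, C4→A 7·6=42, C5→A 4·22=88, C6→F 2·12=24. Service 302; fixed 105; total 407.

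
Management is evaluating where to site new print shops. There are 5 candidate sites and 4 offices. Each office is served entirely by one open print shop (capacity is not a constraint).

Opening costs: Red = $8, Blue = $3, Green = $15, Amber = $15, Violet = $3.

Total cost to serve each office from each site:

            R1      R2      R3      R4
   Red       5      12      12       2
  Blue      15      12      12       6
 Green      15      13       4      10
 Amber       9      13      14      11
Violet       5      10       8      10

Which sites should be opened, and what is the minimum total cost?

For any fixed open set, each office goes to its cheapest open site; total = fixed + service.
{Blue, Violet}: R1→Violet 5, R2→Violet 10, R3→Violet 8, R4→Blue 6. Service 29; fixed 6; total 35.
{Red, Violet}: R1→Red 5, R2→Violet 10, R3→Violet 8, R4→Red 2. Service 25; fixed 11; total 36.
{Violet}: service 33 + fixed 3 = 36
{Red, Blue, Green, Amber, Violet}: service 21 + fixed 44 = 65
No other subset beats 35.

Open Blue and Violet; minimum total cost 35.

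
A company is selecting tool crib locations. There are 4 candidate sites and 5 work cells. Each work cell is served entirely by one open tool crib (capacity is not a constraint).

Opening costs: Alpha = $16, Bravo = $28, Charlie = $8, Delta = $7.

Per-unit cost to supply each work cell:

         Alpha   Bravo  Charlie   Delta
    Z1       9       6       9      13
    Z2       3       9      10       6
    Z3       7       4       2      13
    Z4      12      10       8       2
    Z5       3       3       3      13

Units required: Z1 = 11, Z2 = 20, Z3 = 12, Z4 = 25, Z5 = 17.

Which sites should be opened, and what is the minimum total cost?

Open Alpha, Bravo, Charlie and Delta; minimum total cost 310.

For any fixed open set, each work cell goes to its cheapest open site; total = fixed + service.
{Alpha, Bravo, Charlie, Delta}: Z1→Bravo 6·11=66, Z2→Alpha 3·20=60, Z3→Charlie 2·12=24, Z4→Delta 2·25=50, Z5→Alpha 3·17=51. Service 251; fixed 59; total 310.
{Alpha, Charlie, Delta}: service 284 + fixed 31 = 315
{Alpha, Bravo, Delta}: Z1→Bravo 6·11=66, Z2→Alpha 3·20=60, Z3→Bravo 4·12=48, Z4→Delta 2·25=50, Z5→Alpha 3·17=51. Service 275; fixed 51; total 326.
{Delta}: Z1→Delta 13·11=143, Z2→Delta 6·20=120, Z3→Delta 13·12=156, Z4→Delta 2·25=50, Z5→Delta 13·17=221. Service 690; fixed 7; total 697.
No other subset beats 310.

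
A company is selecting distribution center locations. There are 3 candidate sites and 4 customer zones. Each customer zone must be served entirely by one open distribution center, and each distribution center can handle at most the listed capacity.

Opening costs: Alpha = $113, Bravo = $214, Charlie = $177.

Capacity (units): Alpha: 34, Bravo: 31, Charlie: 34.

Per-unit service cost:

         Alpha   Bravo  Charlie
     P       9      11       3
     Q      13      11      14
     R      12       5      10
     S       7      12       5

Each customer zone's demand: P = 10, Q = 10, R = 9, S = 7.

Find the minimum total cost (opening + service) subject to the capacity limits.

Minimum total cost: 575

Open {Alpha, Charlie}: P→Charlie 3·10=30, Q→Alpha 13·10=130, R→Charlie 10·9=90, S→Charlie 5·7=35.
Loads: Alpha carries 10/34, Charlie carries 26/34. Service 285; fixed 290; total 575.
Next best feasible plan costs 589.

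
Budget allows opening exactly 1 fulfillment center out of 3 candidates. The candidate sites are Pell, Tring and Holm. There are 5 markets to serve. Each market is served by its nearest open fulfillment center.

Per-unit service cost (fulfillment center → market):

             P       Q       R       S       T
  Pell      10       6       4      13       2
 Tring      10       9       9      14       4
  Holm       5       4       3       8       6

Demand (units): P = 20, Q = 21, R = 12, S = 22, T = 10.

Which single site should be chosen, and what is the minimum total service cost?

With exactly 1 open, each market uses its cheapest among the chosen.
{Holm}: P→Holm 5·20=100, Q→Holm 4·21=84, R→Holm 3·12=36, S→Holm 8·22=176, T→Holm 6·10=60. Service cost 456.
{Pell}: service cost 680
{Tring}: service cost 845
Among all 3 size-1 choices, {Holm} is lowest.

Choose Holm only; total service cost 456.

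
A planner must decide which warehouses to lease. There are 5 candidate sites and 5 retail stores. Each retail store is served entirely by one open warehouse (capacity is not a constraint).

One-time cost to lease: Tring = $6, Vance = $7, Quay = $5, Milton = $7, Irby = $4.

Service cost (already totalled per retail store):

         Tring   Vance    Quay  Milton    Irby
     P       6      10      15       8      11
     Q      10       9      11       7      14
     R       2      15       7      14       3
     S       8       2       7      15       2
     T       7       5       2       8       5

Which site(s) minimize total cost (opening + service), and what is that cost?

Open Tring and Irby; minimum total cost 35.

For any fixed open set, each retail store goes to its cheapest open site; total = fixed + service.
{Tring, Irby}: P→Tring 6, Q→Tring 10, R→Tring 2, S→Irby 2, T→Irby 5. Service 25; fixed 10; total 35.
{Milton, Irby}: service 25 + fixed 11 = 36
{Tring, Vance}: P→Tring 6, Q→Vance 9, R→Tring 2, S→Vance 2, T→Vance 5. Service 24; fixed 13; total 37.
{Tring, Vance, Quay, Milton, Irby}: service 19 + fixed 29 = 48
No other subset beats 35.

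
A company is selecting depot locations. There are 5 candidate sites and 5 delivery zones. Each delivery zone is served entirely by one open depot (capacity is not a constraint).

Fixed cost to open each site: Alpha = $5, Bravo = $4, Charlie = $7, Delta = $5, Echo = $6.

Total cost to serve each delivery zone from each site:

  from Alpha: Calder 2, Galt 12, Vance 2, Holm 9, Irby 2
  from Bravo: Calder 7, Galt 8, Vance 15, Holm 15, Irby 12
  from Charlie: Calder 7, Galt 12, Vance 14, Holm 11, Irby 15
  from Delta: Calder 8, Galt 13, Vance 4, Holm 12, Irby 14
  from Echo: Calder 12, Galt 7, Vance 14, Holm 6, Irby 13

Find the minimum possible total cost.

Minimum total cost: 30

For any fixed open set, each delivery zone goes to its cheapest open site; total = fixed + service.
{Alpha, Echo}: Calder→Alpha 2, Galt→Echo 7, Vance→Alpha 2, Holm→Echo 6, Irby→Alpha 2. Service 19; fixed 11; total 30.
{Alpha}: service 27 + fixed 5 = 32
{Alpha, Bravo}: Calder→Alpha 2, Galt→Bravo 8, Vance→Alpha 2, Holm→Alpha 9, Irby→Alpha 2. Service 23; fixed 9; total 32.
{Alpha, Bravo, Charlie, Delta, Echo}: service 19 + fixed 27 = 46
No other subset beats 30.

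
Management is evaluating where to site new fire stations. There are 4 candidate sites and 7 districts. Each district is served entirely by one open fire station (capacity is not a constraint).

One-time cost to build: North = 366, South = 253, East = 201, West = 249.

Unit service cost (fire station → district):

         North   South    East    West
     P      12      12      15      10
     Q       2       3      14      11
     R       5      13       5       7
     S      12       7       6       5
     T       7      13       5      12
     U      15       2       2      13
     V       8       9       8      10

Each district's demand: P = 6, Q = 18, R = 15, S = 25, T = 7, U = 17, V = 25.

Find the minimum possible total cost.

Minimum total cost: 1037

For any fixed open set, each district goes to its cheapest open site; total = fixed + service.
{East}: P→East 15·6=90, Q→East 14·18=252, R→East 5·15=75, S→East 6·25=150, T→East 5·7=35, U→East 2·17=34, V→East 8·25=200. Service 836; fixed 201; total 1037.
{South, East}: service 620 + fixed 454 = 1074
{South}: P→South 12·6=72, Q→South 3·18=54, R→South 13·15=195, S→South 7·25=175, T→South 13·7=91, U→South 2·17=34, V→South 9·25=225. Service 846; fixed 253; total 1099.
{North, South, East, West}: P→West 10·6=60, Q→North 2·18=36, R→North 5·15=75, S→West 5·25=125, T→East 5·7=35, U→South 2·17=34, V→North 8·25=200. Service 565; fixed 1069; total 1634.
No other subset beats 1037.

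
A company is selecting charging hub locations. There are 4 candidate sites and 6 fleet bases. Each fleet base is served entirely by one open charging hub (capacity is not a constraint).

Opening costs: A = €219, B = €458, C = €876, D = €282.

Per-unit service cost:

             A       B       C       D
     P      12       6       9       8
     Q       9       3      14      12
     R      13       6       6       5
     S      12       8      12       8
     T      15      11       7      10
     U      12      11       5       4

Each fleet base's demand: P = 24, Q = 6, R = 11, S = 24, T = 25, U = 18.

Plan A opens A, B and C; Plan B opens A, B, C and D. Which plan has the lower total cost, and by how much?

Plan A is cheaper by 253.

Plan A: {A, B, C}: P→B 6·24=144, Q→B 3·6=18, R→B 6·11=66, S→B 8·24=192, T→C 7·25=175, U→C 5·18=90. Service 685; fixed 1553; total 2238.
Plan B: {A, B, C, D}: P→B 6·24=144, Q→B 3·6=18, R→D 5·11=55, S→B 8·24=192, T→C 7·25=175, U→D 4·18=72. Service 656; fixed 1835; total 2491.
Difference: |2238 − 2491| = 253.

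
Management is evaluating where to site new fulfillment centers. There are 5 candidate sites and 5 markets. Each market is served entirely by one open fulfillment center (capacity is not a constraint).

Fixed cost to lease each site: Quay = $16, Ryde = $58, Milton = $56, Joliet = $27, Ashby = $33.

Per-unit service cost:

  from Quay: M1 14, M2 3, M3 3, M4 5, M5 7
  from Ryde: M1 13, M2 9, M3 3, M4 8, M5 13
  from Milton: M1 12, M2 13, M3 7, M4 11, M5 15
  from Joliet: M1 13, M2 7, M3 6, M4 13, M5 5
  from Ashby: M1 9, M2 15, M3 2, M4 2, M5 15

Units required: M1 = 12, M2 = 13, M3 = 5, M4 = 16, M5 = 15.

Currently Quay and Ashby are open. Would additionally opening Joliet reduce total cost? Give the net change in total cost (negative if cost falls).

Current service cost with {Quay, Ashby}: 294.
Adding Joliet: each market re-picks its cheapest; new service cost 264, saving 30.
Extra fixed cost: 27. Net change = 27 − 30 = -3.
(Totals: 343 → 340.)

Yes — net change −3 (cost falls by 3).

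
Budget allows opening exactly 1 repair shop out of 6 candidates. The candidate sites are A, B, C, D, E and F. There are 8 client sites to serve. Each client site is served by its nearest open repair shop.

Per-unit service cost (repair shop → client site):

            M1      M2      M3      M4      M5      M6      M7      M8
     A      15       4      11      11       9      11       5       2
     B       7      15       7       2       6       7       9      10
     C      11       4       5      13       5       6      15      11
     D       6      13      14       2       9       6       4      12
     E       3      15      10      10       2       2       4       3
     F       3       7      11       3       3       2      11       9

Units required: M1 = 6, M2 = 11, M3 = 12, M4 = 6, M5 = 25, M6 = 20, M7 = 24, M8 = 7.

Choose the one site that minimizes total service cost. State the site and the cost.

Choose E only; total service cost 570.

With exactly 1 open, each client site uses its cheapest among the chosen.
{E}: M1→E 3·6=18, M2→E 15·11=165, M3→E 10·12=120, M4→E 10·6=60, M5→E 2·25=50, M6→E 2·20=40, M7→E 4·24=96, M8→E 3·7=21. Service cost 570.
{F}: service cost 687
{B}: service cost 879
Among all 6 size-1 choices, {E} is lowest.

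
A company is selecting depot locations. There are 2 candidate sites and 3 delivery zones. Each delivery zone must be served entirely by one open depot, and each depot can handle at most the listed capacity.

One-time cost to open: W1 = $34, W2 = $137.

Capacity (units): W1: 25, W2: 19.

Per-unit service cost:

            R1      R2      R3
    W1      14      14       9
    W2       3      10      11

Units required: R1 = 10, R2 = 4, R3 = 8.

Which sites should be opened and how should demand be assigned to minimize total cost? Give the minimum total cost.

Open {W1}: R1→W1 14·10=140, R2→W1 14·4=56, R3→W1 9·8=72.
Loads: W1 carries 22/25. Service 268; fixed 34; total 302.
Next best feasible plan costs 313.

Minimum total cost: 302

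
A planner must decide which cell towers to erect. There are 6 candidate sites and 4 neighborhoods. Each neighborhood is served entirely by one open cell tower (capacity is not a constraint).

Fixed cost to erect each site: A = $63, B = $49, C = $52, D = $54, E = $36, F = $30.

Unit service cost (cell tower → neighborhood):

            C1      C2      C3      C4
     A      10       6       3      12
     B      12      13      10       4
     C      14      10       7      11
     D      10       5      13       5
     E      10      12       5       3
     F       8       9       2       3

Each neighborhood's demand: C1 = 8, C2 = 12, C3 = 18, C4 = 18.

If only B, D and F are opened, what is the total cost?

Total cost: 347

Each neighborhood is assigned to its cheapest site among the open ones.
{B, D, F}: C1→F 8·8=64, C2→D 5·12=60, C3→F 2·18=36, C4→F 3·18=54. Service 214; fixed 133; total 347.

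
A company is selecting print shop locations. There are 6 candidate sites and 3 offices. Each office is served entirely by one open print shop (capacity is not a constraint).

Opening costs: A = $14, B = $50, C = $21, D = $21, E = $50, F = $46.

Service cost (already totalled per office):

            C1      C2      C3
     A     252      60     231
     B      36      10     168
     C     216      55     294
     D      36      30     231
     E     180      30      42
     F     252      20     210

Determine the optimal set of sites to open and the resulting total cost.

For any fixed open set, each office goes to its cheapest open site; total = fixed + service.
{D, E}: C1→D 36, C2→D 30, C3→E 42. Service 108; fixed 71; total 179.
{B, E}: service 88 + fixed 100 = 188
{A, D, E}: C1→D 36, C2→D 30, C3→E 42. Service 108; fixed 85; total 193.
{A, B, C, D, E, F}: service 88 + fixed 202 = 290
No other subset beats 179.

Open D and E; minimum total cost 179.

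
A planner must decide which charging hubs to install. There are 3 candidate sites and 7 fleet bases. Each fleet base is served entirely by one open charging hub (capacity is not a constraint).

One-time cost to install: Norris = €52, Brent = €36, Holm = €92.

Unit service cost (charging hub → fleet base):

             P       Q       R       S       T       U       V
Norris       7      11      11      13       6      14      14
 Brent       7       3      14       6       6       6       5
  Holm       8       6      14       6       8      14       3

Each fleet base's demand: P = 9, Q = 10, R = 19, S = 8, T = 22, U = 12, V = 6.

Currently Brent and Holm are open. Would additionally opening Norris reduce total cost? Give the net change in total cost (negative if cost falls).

Current service cost with {Brent, Holm}: 629.
Adding Norris: each fleet base re-picks its cheapest; new service cost 572, saving 57.
Extra fixed cost: 52. Net change = 52 − 57 = -5.
(Totals: 757 → 752.)

Yes — net change −5 (cost falls by 5).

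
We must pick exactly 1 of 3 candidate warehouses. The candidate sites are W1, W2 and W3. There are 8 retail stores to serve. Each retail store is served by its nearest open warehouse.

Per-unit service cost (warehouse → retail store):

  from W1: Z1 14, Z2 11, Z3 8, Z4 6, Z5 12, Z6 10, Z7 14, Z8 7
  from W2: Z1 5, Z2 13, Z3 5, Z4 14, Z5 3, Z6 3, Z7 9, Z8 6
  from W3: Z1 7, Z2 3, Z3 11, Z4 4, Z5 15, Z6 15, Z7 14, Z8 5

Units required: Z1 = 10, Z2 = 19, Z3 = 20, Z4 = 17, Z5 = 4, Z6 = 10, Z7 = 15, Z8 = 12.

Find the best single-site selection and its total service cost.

Choose W2 only; total service cost 884.

With exactly 1 open, each retail store uses its cheapest among the chosen.
{W2}: Z1→W2 5·10=50, Z2→W2 13·19=247, Z3→W2 5·20=100, Z4→W2 14·17=238, Z5→W2 3·4=12, Z6→W2 3·10=30, Z7→W2 9·15=135, Z8→W2 6·12=72. Service cost 884.
{W3}: service cost 895
{W1}: service cost 1053
Among all 3 size-1 choices, {W2} is lowest.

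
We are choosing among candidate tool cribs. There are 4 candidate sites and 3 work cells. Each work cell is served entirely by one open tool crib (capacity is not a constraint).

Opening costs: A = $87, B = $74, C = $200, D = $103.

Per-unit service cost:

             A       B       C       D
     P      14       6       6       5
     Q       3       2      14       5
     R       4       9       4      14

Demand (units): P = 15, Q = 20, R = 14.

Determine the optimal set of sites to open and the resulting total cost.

Open B only; minimum total cost 330.

For any fixed open set, each work cell goes to its cheapest open site; total = fixed + service.
{B}: P→B 6·15=90, Q→B 2·20=40, R→B 9·14=126. Service 256; fixed 74; total 330.
{A, B}: service 186 + fixed 161 = 347
{A, D}: service 191 + fixed 190 = 381
{A, B, C, D}: service 171 + fixed 464 = 635
(All 15 nonempty subsets were checked; B only is lowest.)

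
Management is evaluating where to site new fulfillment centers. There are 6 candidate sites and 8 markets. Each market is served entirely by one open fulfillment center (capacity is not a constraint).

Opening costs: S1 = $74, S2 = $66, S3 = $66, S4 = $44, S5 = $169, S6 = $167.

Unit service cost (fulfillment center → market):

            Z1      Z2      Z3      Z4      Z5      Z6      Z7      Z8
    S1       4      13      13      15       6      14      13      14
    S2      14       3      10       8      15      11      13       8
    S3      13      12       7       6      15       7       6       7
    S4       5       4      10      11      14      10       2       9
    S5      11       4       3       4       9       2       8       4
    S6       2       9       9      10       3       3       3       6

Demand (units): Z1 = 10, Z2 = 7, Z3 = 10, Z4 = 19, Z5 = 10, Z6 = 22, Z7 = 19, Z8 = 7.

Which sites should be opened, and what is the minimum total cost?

Open S4 and S5; minimum total cost 597.

For any fixed open set, each market goes to its cheapest open site; total = fixed + service.
{S4, S5}: Z1→S4 5·10=50, Z2→S4 4·7=28, Z3→S5 3·10=30, Z4→S5 4·19=76, Z5→S5 9·10=90, Z6→S5 2·22=44, Z7→S4 2·19=38, Z8→S5 4·7=28. Service 384; fixed 213; total 597.
{S1, S4, S5}: service 344 + fixed 287 = 631
{S5, S6}: service 313 + fixed 336 = 649
{S1, S2, S3, S4, S5, S6}: service 287 + fixed 586 = 873
No other subset beats 597.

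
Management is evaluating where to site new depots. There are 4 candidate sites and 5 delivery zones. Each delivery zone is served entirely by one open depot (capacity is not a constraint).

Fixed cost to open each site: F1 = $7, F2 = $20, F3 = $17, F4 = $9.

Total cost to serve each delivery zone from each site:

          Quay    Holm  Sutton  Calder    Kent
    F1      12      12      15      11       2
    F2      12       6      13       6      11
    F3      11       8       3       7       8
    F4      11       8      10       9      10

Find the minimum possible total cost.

For any fixed open set, each delivery zone goes to its cheapest open site; total = fixed + service.
{F3}: Quay→F3 11, Holm→F3 8, Sutton→F3 3, Calder→F3 7, Kent→F3 8. Service 37; fixed 17; total 54.
{F1, F3}: service 31 + fixed 24 = 55
{F1, F4}: service 40 + fixed 16 = 56
{F1, F2, F3, F4}: service 28 + fixed 53 = 81
No other subset beats 54.

Minimum total cost: 54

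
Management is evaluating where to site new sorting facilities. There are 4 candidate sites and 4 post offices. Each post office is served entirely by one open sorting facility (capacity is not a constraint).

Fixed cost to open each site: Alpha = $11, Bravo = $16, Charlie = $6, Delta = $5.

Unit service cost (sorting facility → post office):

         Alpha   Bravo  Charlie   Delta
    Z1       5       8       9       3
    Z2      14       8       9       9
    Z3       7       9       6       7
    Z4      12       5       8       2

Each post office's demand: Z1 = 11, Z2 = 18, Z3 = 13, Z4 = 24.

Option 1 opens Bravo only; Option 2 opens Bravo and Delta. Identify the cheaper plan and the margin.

Option 2 is cheaper by 148.

Option 1: {Bravo}: Z1→Bravo 8·11=88, Z2→Bravo 8·18=144, Z3→Bravo 9·13=117, Z4→Bravo 5·24=120. Service 469; fixed 16; total 485.
Option 2: {Bravo, Delta}: Z1→Delta 3·11=33, Z2→Bravo 8·18=144, Z3→Delta 7·13=91, Z4→Delta 2·24=48. Service 316; fixed 21; total 337.
Difference: |485 − 337| = 148.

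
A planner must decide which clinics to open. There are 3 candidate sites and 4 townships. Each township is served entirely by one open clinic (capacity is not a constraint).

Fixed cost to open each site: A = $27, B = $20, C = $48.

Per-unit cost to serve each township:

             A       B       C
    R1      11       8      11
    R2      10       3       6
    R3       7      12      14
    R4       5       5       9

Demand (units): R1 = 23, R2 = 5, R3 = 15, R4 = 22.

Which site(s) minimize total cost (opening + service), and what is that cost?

For any fixed open set, each township goes to its cheapest open site; total = fixed + service.
{A, B}: R1→B 8·23=184, R2→B 3·5=15, R3→A 7·15=105, R4→A 5·22=110. Service 414; fixed 47; total 461.
{A, B, C}: service 414 + fixed 95 = 509
{B}: service 489 + fixed 20 = 509
(All 7 nonempty subsets were checked; A and B is lowest.)

Open A and B; minimum total cost 461.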